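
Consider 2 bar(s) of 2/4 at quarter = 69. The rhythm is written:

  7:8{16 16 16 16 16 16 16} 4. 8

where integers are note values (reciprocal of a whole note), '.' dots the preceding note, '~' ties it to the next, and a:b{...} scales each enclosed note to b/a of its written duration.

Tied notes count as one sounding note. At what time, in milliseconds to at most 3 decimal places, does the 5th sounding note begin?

1. 0.0ms @ 0 + 248.447ms (2/7)
2. 248.447ms @ 2/7 + 248.447ms (2/7)
3. 496.894ms @ 4/7 + 248.447ms (2/7)
4. 745.342ms @ 6/7 + 248.447ms (2/7)
5. 993.789ms @ 8/7 + 248.447ms (2/7)
6. 1242.236ms @ 10/7 + 248.447ms (2/7)
7. 1490.683ms @ 12/7 + 248.447ms (2/7)
8. 1739.13ms @ 2 + 1304.348ms (3/2)
9. 3043.478ms @ 7/2 + 434.783ms (1/2)

note 5 onset = 8/7b = 993.789ms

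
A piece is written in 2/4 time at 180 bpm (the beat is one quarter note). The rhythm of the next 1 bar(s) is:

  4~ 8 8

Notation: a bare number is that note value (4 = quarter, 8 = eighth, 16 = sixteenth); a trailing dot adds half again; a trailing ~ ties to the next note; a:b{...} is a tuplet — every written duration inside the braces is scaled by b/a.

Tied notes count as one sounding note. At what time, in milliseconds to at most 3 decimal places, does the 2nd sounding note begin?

note 2 onset = 3/2b = 500.0ms

1. 0.0ms @ 0 + 500.0ms (3/2)
2. 500.0ms @ 3/2 + 166.667ms (1/2)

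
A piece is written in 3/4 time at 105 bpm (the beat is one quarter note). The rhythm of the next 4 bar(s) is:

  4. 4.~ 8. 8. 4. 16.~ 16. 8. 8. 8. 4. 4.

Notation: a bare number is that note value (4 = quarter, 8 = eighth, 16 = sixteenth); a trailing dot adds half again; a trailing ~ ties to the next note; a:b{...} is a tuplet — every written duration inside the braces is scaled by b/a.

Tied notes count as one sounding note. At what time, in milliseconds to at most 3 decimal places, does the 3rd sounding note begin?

note 3 onset = 15/4b = 2142.857ms

1. 0.0ms @ 0 + 857.143ms (3/2)
2. 857.143ms @ 3/2 + 1285.714ms (9/4)
3. 2142.857ms @ 15/4 + 428.571ms (3/4)
4. 2571.429ms @ 9/2 + 857.143ms (3/2)
5. 3428.571ms @ 6 + 428.571ms (3/4)
6. 3857.143ms @ 27/4 + 428.571ms (3/4)
7. 4285.714ms @ 15/2 + 428.571ms (3/4)
8. 4714.286ms @ 33/4 + 428.571ms (3/4)
9. 5142.857ms @ 9 + 857.143ms (3/2)
10. 6000.0ms @ 21/2 + 857.143ms (3/2)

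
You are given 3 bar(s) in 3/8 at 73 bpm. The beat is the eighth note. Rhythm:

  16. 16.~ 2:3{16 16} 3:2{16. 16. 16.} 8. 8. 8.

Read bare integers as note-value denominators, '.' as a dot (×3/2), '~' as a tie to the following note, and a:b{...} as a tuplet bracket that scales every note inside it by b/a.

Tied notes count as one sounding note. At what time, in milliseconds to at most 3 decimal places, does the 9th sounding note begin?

note 9 onset = 15/2b = 6164.384ms

1. 0.0ms @ 0 + 616.438ms (3/4)
2. 616.438ms @ 3/4 + 1232.877ms (3/2)
3. 1849.315ms @ 9/4 + 616.438ms (3/4)
4. 2465.753ms @ 3 + 410.959ms (1/2)
5. 2876.712ms @ 7/2 + 410.959ms (1/2)
6. 3287.671ms @ 4 + 410.959ms (1/2)
7. 3698.63ms @ 9/2 + 1232.877ms (3/2)
8. 4931.507ms @ 6 + 1232.877ms (3/2)
9. 6164.384ms @ 15/2 + 1232.877ms (3/2)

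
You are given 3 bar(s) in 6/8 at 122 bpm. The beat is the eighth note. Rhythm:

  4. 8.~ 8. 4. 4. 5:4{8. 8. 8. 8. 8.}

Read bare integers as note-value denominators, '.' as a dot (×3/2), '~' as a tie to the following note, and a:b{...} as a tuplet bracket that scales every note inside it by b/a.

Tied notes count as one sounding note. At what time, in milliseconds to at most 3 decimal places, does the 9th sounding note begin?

1. 0.0ms @ 0 + 1475.41ms (3)
2. 1475.41ms @ 3 + 1475.41ms (3)
3. 2950.82ms @ 6 + 1475.41ms (3)
4. 4426.23ms @ 9 + 1475.41ms (3)
5. 5901.639ms @ 12 + 590.164ms (6/5)
6. 6491.803ms @ 66/5 + 590.164ms (6/5)
7. 7081.967ms @ 72/5 + 590.164ms (6/5)
8. 7672.131ms @ 78/5 + 590.164ms (6/5)
9. 8262.295ms @ 84/5 + 590.164ms (6/5)

note 9 onset = 84/5b = 8262.295ms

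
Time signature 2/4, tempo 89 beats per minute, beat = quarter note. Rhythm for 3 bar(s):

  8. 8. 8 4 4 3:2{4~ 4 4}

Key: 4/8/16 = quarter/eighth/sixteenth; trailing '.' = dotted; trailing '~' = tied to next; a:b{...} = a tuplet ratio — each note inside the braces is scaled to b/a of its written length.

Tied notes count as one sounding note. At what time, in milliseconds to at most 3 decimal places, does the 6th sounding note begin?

1. 0.0ms @ 0 + 505.618ms (3/4)
2. 505.618ms @ 3/4 + 505.618ms (3/4)
3. 1011.236ms @ 3/2 + 337.079ms (1/2)
4. 1348.315ms @ 2 + 674.157ms (1)
5. 2022.472ms @ 3 + 674.157ms (1)
6. 2696.629ms @ 4 + 898.876ms (4/3)
7. 3595.506ms @ 16/3 + 449.438ms (2/3)

note 6 onset = 4b = 2696.629ms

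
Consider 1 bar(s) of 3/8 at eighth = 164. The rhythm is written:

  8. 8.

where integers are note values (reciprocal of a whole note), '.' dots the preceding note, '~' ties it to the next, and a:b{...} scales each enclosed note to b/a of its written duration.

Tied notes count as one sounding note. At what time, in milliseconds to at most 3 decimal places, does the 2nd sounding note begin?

note 2 onset = 3/2b = 548.78ms

1. 0.0ms @ 0 + 548.78ms (3/2)
2. 548.78ms @ 3/2 + 548.78ms (3/2)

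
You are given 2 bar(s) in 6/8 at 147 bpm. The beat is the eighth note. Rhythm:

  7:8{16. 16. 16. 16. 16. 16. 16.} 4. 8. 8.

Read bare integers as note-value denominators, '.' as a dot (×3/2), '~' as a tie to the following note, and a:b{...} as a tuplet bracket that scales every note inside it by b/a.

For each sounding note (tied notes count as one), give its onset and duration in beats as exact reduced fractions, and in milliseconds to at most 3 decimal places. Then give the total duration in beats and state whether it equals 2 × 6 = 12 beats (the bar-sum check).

1) 0.0ms=0b +349.854ms=6/7b
2) 349.854ms=6/7b +349.854ms=6/7b
3) 699.708ms=12/7b +349.854ms=6/7b
4) 1049.563ms=18/7b +349.854ms=6/7b
5) 1399.417ms=24/7b +349.854ms=6/7b
6) 1749.271ms=30/7b +349.854ms=6/7b
7) 2099.125ms=36/7b +349.854ms=6/7b
8) 2448.98ms=6b +1224.49ms=3b
9) 3673.469ms=9b +612.245ms=3/2b
10) 4285.714ms=21/2b +612.245ms=3/2b
Σ=12b of 12 (147bpm 6/8) — PASS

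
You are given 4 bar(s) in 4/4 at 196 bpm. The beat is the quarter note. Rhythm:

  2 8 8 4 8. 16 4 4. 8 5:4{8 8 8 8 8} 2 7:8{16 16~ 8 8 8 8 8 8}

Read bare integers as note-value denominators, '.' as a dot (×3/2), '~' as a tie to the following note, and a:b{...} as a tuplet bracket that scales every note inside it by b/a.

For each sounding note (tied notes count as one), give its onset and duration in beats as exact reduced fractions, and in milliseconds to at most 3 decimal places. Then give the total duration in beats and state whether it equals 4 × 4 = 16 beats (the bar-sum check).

1) 0.0ms=0b +612.245ms=2b
2) 612.245ms=2b +153.061ms=1/2b
3) 765.306ms=5/2b +153.061ms=1/2b
4) 918.367ms=3b +306.122ms=1b
5) 1224.49ms=4b +229.592ms=3/4b
6) 1454.082ms=19/4b +76.531ms=1/4b
7) 1530.612ms=5b +306.122ms=1b
8) 1836.735ms=6b +459.184ms=3/2b
9) 2295.918ms=15/2b +153.061ms=1/2b
10) 2448.98ms=8b +122.449ms=2/5b
11) 2571.429ms=42/5b +122.449ms=2/5b
12) 2693.878ms=44/5b +122.449ms=2/5b
13) 2816.327ms=46/5b +122.449ms=2/5b
14) 2938.776ms=48/5b +122.449ms=2/5b
15) 3061.224ms=10b +612.245ms=2b
16) 3673.469ms=12b +87.464ms=2/7b
17) 3760.933ms=86/7b +262.391ms=6/7b
18) 4023.324ms=92/7b +174.927ms=4/7b
19) 4198.251ms=96/7b +174.927ms=4/7b
20) 4373.178ms=100/7b +174.927ms=4/7b
21) 4548.105ms=104/7b +174.927ms=4/7b
22) 4723.032ms=108/7b +174.927ms=4/7b
Σ=16b of 16 (196bpm 4/4) — PASS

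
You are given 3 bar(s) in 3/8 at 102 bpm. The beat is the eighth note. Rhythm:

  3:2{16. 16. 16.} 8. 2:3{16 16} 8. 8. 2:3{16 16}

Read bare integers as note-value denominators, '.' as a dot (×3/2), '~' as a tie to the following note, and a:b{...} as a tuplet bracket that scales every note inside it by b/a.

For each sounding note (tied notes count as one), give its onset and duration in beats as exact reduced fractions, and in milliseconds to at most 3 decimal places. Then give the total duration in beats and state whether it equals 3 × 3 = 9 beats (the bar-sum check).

1) 0.0ms=0b +294.118ms=1/2b
2) 294.118ms=1/2b +294.118ms=1/2b
3) 588.235ms=1b +294.118ms=1/2b
4) 882.353ms=3/2b +882.353ms=3/2b
5) 1764.706ms=3b +441.176ms=3/4b
6) 2205.882ms=15/4b +441.176ms=3/4b
7) 2647.059ms=9/2b +882.353ms=3/2b
8) 3529.412ms=6b +882.353ms=3/2b
9) 4411.765ms=15/2b +441.176ms=3/4b
10) 4852.941ms=33/4b +441.176ms=3/4b
Σ=9b of 9 (102bpm 3/8) — PASS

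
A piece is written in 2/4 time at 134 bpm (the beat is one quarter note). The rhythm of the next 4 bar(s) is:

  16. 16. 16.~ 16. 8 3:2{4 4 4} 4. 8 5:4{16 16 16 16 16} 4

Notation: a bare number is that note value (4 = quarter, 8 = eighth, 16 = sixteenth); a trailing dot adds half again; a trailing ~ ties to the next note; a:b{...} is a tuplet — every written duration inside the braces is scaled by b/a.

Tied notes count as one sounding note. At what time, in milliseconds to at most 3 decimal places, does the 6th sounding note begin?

note 6 onset = 8/3b = 1194.03ms

1. 0.0ms @ 0 + 167.91ms (3/8)
2. 167.91ms @ 3/8 + 167.91ms (3/8)
3. 335.821ms @ 3/4 + 335.821ms (3/4)
4. 671.642ms @ 3/2 + 223.881ms (1/2)
5. 895.522ms @ 2 + 298.507ms (2/3)
6. 1194.03ms @ 8/3 + 298.507ms (2/3)
7. 1492.537ms @ 10/3 + 298.507ms (2/3)
8. 1791.045ms @ 4 + 671.642ms (3/2)
9. 2462.687ms @ 11/2 + 223.881ms (1/2)
10. 2686.567ms @ 6 + 89.552ms (1/5)
11. 2776.119ms @ 31/5 + 89.552ms (1/5)
12. 2865.672ms @ 32/5 + 89.552ms (1/5)
13. 2955.224ms @ 33/5 + 89.552ms (1/5)
14. 3044.776ms @ 34/5 + 89.552ms (1/5)
15. 3134.328ms @ 7 + 447.761ms (1)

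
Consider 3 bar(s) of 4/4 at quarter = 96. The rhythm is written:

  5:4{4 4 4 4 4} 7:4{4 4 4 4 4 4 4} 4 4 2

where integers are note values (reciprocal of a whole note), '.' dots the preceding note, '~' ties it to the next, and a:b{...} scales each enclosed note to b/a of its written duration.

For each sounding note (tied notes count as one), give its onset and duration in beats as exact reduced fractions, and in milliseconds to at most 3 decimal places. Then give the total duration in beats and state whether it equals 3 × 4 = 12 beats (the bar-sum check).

1) 0.0ms=0b +500.0ms=4/5b
2) 500.0ms=4/5b +500.0ms=4/5b
3) 1000.0ms=8/5b +500.0ms=4/5b
4) 1500.0ms=12/5b +500.0ms=4/5b
5) 2000.0ms=16/5b +500.0ms=4/5b
6) 2500.0ms=4b +357.143ms=4/7b
7) 2857.143ms=32/7b +357.143ms=4/7b
8) 3214.286ms=36/7b +357.143ms=4/7b
9) 3571.429ms=40/7b +357.143ms=4/7b
10) 3928.571ms=44/7b +357.143ms=4/7b
11) 4285.714ms=48/7b +357.143ms=4/7b
12) 4642.857ms=52/7b +357.143ms=4/7b
13) 5000.0ms=8b +625.0ms=1b
14) 5625.0ms=9b +625.0ms=1b
15) 6250.0ms=10b +1250.0ms=2b
Σ=12b of 12 (96bpm 4/4) — PASS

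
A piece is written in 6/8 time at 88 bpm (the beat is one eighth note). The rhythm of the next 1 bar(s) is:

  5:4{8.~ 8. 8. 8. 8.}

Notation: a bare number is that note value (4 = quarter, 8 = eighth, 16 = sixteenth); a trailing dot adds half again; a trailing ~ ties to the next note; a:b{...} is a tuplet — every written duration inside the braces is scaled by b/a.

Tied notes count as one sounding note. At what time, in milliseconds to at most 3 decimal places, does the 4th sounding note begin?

1. 0.0ms @ 0 + 1636.364ms (12/5)
2. 1636.364ms @ 12/5 + 818.182ms (6/5)
3. 2454.545ms @ 18/5 + 818.182ms (6/5)
4. 3272.727ms @ 24/5 + 818.182ms (6/5)

note 4 onset = 24/5b = 3272.727ms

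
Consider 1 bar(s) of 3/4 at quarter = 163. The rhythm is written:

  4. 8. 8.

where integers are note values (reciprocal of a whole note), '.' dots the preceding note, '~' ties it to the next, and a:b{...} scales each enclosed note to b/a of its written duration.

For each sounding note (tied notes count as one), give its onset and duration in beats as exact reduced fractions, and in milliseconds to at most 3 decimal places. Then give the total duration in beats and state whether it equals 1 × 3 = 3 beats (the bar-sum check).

1) 0.0ms=0b +552.147ms=3/2b
2) 552.147ms=3/2b +276.074ms=3/4b
3) 828.221ms=9/4b +276.074ms=3/4b
Σ=3b of 3 (163bpm 3/4) — PASS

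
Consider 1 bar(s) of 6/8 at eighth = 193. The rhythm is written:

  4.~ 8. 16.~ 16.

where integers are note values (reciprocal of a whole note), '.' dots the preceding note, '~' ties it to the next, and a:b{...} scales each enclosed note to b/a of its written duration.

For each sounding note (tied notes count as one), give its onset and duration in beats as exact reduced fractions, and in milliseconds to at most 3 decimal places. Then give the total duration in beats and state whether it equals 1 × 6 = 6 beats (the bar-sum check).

1) 0.0ms=0b +1398.964ms=9/2b
2) 1398.964ms=9/2b +466.321ms=3/2b
Σ=6b of 6 (193bpm 6/8) — PASS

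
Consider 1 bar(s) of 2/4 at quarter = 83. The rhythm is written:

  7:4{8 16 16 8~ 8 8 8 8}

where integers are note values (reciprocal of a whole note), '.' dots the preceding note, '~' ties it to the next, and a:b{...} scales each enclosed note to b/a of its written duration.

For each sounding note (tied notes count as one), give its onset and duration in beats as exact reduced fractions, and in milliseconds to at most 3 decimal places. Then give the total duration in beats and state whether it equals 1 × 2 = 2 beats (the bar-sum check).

1) 0.0ms=0b +206.54ms=2/7b
2) 206.54ms=2/7b +103.27ms=1/7b
3) 309.811ms=3/7b +103.27ms=1/7b
4) 413.081ms=4/7b +413.081ms=4/7b
5) 826.162ms=8/7b +206.54ms=2/7b
6) 1032.702ms=10/7b +206.54ms=2/7b
7) 1239.243ms=12/7b +206.54ms=2/7b
Σ=2b of 2 (83bpm 2/4) — PASS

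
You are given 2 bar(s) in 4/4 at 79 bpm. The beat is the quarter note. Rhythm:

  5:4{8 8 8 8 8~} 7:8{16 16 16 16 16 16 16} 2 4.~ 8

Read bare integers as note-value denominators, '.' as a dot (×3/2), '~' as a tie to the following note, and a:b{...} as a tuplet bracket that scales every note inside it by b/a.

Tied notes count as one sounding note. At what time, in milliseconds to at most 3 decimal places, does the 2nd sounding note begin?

note 2 onset = 2/5b = 303.797ms

1. 0.0ms @ 0 + 303.797ms (2/5)
2. 303.797ms @ 2/5 + 303.797ms (2/5)
3. 607.595ms @ 4/5 + 303.797ms (2/5)
4. 911.392ms @ 6/5 + 303.797ms (2/5)
5. 1215.19ms @ 8/5 + 520.796ms (24/35)
6. 1735.986ms @ 16/7 + 216.998ms (2/7)
7. 1952.984ms @ 18/7 + 216.998ms (2/7)
8. 2169.982ms @ 20/7 + 216.998ms (2/7)
9. 2386.98ms @ 22/7 + 216.998ms (2/7)
10. 2603.978ms @ 24/7 + 216.998ms (2/7)
11. 2820.976ms @ 26/7 + 216.998ms (2/7)
12. 3037.975ms @ 4 + 1518.987ms (2)
13. 4556.962ms @ 6 + 1518.987ms (2)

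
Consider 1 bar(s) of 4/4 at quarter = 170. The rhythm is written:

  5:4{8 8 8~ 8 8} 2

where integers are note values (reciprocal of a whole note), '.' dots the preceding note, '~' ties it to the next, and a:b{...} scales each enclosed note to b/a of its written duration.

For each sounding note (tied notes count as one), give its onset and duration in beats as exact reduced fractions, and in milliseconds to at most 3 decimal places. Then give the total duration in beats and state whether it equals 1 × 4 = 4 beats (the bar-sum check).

1) 0.0ms=0b +141.176ms=2/5b
2) 141.176ms=2/5b +141.176ms=2/5b
3) 282.353ms=4/5b +282.353ms=4/5b
4) 564.706ms=8/5b +141.176ms=2/5b
5) 705.882ms=2b +705.882ms=2b
Σ=4b of 4 (170bpm 4/4) — PASS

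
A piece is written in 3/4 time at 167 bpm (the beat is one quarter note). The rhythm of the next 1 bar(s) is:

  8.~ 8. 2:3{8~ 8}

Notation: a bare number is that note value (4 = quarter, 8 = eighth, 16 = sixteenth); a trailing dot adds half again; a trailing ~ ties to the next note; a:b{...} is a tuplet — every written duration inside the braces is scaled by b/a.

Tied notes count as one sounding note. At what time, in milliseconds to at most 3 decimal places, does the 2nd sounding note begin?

1. 0.0ms @ 0 + 538.922ms (3/2)
2. 538.922ms @ 3/2 + 538.922ms (3/2)

note 2 onset = 3/2b = 538.922ms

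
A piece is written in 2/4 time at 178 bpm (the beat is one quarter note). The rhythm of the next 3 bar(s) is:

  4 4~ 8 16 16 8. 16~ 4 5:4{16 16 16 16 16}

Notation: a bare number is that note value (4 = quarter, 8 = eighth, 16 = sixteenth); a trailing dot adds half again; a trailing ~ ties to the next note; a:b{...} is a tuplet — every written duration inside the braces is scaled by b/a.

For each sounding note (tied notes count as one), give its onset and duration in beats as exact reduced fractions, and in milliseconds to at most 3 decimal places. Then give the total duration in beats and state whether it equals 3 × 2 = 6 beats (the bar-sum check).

1) 0.0ms=0b +337.079ms=1b
2) 337.079ms=1b +505.618ms=3/2b
3) 842.697ms=5/2b +84.27ms=1/4b
4) 926.966ms=11/4b +84.27ms=1/4b
5) 1011.236ms=3b +252.809ms=3/4b
6) 1264.045ms=15/4b +421.348ms=5/4b
7) 1685.393ms=5b +67.416ms=1/5b
8) 1752.809ms=26/5b +67.416ms=1/5b
9) 1820.225ms=27/5b +67.416ms=1/5b
10) 1887.64ms=28/5b +67.416ms=1/5b
11) 1955.056ms=29/5b +67.416ms=1/5b
Σ=6b of 6 (178bpm 2/4) — PASS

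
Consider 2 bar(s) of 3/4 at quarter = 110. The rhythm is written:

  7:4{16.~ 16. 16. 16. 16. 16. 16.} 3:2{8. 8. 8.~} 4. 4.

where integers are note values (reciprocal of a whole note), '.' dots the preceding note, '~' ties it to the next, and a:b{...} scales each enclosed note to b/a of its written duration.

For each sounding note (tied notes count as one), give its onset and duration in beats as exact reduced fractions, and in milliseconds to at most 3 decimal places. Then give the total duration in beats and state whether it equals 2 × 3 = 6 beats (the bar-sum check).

1) 0.0ms=0b +233.766ms=3/7b
2) 233.766ms=3/7b +116.883ms=3/14b
3) 350.649ms=9/14b +116.883ms=3/14b
4) 467.532ms=6/7b +116.883ms=3/14b
5) 584.416ms=15/14b +116.883ms=3/14b
6) 701.299ms=9/7b +116.883ms=3/14b
7) 818.182ms=3/2b +272.727ms=1/2b
8) 1090.909ms=2b +272.727ms=1/2b
9) 1363.636ms=5/2b +1090.909ms=2b
10) 2454.545ms=9/2b +818.182ms=3/2b
Σ=6b of 6 (110bpm 3/4) — PASS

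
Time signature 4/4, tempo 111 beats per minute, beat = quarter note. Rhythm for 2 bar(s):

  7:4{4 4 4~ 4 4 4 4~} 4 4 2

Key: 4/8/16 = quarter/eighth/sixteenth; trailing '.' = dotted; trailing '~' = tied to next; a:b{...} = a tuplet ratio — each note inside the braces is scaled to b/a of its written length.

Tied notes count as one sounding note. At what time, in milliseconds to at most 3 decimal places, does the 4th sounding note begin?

note 4 onset = 16/7b = 1235.521ms

1. 0.0ms @ 0 + 308.88ms (4/7)
2. 308.88ms @ 4/7 + 308.88ms (4/7)
3. 617.761ms @ 8/7 + 617.761ms (8/7)
4. 1235.521ms @ 16/7 + 308.88ms (4/7)
5. 1544.402ms @ 20/7 + 308.88ms (4/7)
6. 1853.282ms @ 24/7 + 849.421ms (11/7)
7. 2702.703ms @ 5 + 540.541ms (1)
8. 3243.243ms @ 6 + 1081.081ms (2)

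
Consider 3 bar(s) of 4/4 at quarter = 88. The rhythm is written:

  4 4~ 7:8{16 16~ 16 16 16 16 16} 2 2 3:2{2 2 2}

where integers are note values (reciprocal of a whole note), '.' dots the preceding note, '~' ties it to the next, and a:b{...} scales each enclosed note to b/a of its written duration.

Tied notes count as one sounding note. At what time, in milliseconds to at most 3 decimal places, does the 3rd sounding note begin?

note 3 onset = 16/7b = 1558.442ms

1. 0.0ms @ 0 + 681.818ms (1)
2. 681.818ms @ 1 + 876.623ms (9/7)
3. 1558.442ms @ 16/7 + 389.61ms (4/7)
4. 1948.052ms @ 20/7 + 194.805ms (2/7)
5. 2142.857ms @ 22/7 + 194.805ms (2/7)
6. 2337.662ms @ 24/7 + 194.805ms (2/7)
7. 2532.468ms @ 26/7 + 194.805ms (2/7)
8. 2727.273ms @ 4 + 1363.636ms (2)
9. 4090.909ms @ 6 + 1363.636ms (2)
10. 5454.545ms @ 8 + 909.091ms (4/3)
11. 6363.636ms @ 28/3 + 909.091ms (4/3)
12. 7272.727ms @ 32/3 + 909.091ms (4/3)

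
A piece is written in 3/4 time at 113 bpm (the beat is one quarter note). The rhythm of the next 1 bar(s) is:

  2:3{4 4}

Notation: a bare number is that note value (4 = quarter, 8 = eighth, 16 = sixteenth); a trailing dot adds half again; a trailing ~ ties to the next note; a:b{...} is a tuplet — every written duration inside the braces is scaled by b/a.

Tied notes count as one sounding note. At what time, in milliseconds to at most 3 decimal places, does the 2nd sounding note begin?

1. 0.0ms @ 0 + 796.46ms (3/2)
2. 796.46ms @ 3/2 + 796.46ms (3/2)

note 2 onset = 3/2b = 796.46ms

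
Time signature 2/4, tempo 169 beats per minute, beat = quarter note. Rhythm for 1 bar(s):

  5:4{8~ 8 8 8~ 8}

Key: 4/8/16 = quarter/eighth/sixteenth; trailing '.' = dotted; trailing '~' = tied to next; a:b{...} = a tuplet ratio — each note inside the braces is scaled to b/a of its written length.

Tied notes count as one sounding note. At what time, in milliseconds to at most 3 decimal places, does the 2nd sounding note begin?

1. 0.0ms @ 0 + 284.024ms (4/5)
2. 284.024ms @ 4/5 + 142.012ms (2/5)
3. 426.036ms @ 6/5 + 284.024ms (4/5)

note 2 onset = 4/5b = 284.024ms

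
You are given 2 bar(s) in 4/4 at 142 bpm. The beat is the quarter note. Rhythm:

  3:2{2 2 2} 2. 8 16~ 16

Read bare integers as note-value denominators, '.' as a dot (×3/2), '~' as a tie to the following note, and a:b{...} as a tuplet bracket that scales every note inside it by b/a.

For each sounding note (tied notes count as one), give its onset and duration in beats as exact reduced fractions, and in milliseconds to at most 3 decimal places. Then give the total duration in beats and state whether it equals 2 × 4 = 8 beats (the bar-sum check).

1) 0.0ms=0b +563.38ms=4/3b
2) 563.38ms=4/3b +563.38ms=4/3b
3) 1126.761ms=8/3b +563.38ms=4/3b
4) 1690.141ms=4b +1267.606ms=3b
5) 2957.746ms=7b +211.268ms=1/2b
6) 3169.014ms=15/2b +211.268ms=1/2b
Σ=8b of 8 (142bpm 4/4) — PASS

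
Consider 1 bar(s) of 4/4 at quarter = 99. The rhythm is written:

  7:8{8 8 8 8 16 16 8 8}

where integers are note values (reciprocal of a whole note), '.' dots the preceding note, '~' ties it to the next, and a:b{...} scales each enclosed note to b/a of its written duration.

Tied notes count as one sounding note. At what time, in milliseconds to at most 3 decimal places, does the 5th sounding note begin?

note 5 onset = 16/7b = 1385.281ms

1. 0.0ms @ 0 + 346.32ms (4/7)
2. 346.32ms @ 4/7 + 346.32ms (4/7)
3. 692.641ms @ 8/7 + 346.32ms (4/7)
4. 1038.961ms @ 12/7 + 346.32ms (4/7)
5. 1385.281ms @ 16/7 + 173.16ms (2/7)
6. 1558.442ms @ 18/7 + 173.16ms (2/7)
7. 1731.602ms @ 20/7 + 346.32ms (4/7)
8. 2077.922ms @ 24/7 + 346.32ms (4/7)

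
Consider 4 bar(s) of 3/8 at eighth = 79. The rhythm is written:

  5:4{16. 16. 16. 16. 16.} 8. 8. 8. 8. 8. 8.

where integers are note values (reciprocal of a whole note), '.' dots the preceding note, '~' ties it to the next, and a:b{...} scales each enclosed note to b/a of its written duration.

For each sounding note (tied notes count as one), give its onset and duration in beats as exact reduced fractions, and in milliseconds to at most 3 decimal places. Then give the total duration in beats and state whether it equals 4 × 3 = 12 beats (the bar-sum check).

1) 0.0ms=0b +455.696ms=3/5b
2) 455.696ms=3/5b +455.696ms=3/5b
3) 911.392ms=6/5b +455.696ms=3/5b
4) 1367.089ms=9/5b +455.696ms=3/5b
5) 1822.785ms=12/5b +455.696ms=3/5b
6) 2278.481ms=3b +1139.241ms=3/2b
7) 3417.722ms=9/2b +1139.241ms=3/2b
8) 4556.962ms=6b +1139.241ms=3/2b
9) 5696.203ms=15/2b +1139.241ms=3/2b
10) 6835.443ms=9b +1139.241ms=3/2b
11) 7974.684ms=21/2b +1139.241ms=3/2b
Σ=12b of 12 (79bpm 3/8) — PASS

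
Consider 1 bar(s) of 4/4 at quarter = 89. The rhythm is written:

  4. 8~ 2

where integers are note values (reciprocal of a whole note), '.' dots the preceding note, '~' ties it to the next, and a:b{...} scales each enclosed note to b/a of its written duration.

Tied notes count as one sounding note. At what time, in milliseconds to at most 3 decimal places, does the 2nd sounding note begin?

note 2 onset = 3/2b = 1011.236ms

1. 0.0ms @ 0 + 1011.236ms (3/2)
2. 1011.236ms @ 3/2 + 1685.393ms (5/2)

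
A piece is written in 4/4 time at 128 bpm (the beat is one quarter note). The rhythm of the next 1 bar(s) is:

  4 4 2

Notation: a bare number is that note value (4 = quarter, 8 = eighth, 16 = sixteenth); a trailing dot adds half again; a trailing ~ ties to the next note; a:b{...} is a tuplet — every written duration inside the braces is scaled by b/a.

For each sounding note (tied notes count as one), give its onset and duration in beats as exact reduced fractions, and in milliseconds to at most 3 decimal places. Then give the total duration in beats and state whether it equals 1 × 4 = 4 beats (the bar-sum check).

1) 0.0ms=0b +468.75ms=1b
2) 468.75ms=1b +468.75ms=1b
3) 937.5ms=2b +937.5ms=2b
Σ=4b of 4 (128bpm 4/4) — PASS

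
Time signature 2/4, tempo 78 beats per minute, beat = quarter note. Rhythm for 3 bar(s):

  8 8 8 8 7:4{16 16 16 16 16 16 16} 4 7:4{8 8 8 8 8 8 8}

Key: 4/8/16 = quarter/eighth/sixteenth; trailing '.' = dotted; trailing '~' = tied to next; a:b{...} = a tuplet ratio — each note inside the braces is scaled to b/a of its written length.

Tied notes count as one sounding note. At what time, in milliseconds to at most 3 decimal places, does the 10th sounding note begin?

1. 0.0ms @ 0 + 384.615ms (1/2)
2. 384.615ms @ 1/2 + 384.615ms (1/2)
3. 769.231ms @ 1 + 384.615ms (1/2)
4. 1153.846ms @ 3/2 + 384.615ms (1/2)
5. 1538.462ms @ 2 + 109.89ms (1/7)
6. 1648.352ms @ 15/7 + 109.89ms (1/7)
7. 1758.242ms @ 16/7 + 109.89ms (1/7)
8. 1868.132ms @ 17/7 + 109.89ms (1/7)
9. 1978.022ms @ 18/7 + 109.89ms (1/7)
10. 2087.912ms @ 19/7 + 109.89ms (1/7)
11. 2197.802ms @ 20/7 + 109.89ms (1/7)
12. 2307.692ms @ 3 + 769.231ms (1)
13. 3076.923ms @ 4 + 219.78ms (2/7)
14. 3296.703ms @ 30/7 + 219.78ms (2/7)
15. 3516.484ms @ 32/7 + 219.78ms (2/7)
16. 3736.264ms @ 34/7 + 219.78ms (2/7)
17. 3956.044ms @ 36/7 + 219.78ms (2/7)
18. 4175.824ms @ 38/7 + 219.78ms (2/7)
19. 4395.604ms @ 40/7 + 219.78ms (2/7)

note 10 onset = 19/7b = 2087.912ms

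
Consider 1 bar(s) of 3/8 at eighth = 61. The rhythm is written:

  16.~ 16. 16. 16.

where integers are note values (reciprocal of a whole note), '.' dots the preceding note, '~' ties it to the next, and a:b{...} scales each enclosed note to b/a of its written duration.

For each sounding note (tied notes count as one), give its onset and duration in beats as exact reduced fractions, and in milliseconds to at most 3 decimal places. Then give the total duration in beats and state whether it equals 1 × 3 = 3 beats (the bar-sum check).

1) 0.0ms=0b +1475.41ms=3/2b
2) 1475.41ms=3/2b +737.705ms=3/4b
3) 2213.115ms=9/4b +737.705ms=3/4b
Σ=3b of 3 (61bpm 3/8) — PASS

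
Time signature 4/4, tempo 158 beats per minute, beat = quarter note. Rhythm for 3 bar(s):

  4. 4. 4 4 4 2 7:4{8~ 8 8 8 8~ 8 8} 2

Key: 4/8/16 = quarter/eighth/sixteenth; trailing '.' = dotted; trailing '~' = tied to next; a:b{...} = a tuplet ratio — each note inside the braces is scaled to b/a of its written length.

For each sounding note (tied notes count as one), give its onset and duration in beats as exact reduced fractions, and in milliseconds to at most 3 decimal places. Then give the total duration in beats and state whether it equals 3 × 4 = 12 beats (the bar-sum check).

1) 0.0ms=0b +569.62ms=3/2b
2) 569.62ms=3/2b +569.62ms=3/2b
3) 1139.241ms=3b +379.747ms=1b
4) 1518.987ms=4b +379.747ms=1b
5) 1898.734ms=5b +379.747ms=1b
6) 2278.481ms=6b +759.494ms=2b
7) 3037.975ms=8b +216.998ms=4/7b
8) 3254.973ms=60/7b +108.499ms=2/7b
9) 3363.472ms=62/7b +108.499ms=2/7b
10) 3471.971ms=64/7b +216.998ms=4/7b
11) 3688.969ms=68/7b +108.499ms=2/7b
12) 3797.468ms=10b +759.494ms=2b
Σ=12b of 12 (158bpm 4/4) — PASS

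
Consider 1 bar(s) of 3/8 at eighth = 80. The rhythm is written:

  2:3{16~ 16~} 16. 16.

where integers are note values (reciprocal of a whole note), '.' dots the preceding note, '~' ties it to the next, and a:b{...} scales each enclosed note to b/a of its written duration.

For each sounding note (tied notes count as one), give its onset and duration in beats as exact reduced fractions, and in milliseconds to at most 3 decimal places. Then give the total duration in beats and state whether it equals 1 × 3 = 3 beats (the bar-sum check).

1) 0.0ms=0b +1687.5ms=9/4b
2) 1687.5ms=9/4b +562.5ms=3/4b
Σ=3b of 3 (80bpm 3/8) — PASS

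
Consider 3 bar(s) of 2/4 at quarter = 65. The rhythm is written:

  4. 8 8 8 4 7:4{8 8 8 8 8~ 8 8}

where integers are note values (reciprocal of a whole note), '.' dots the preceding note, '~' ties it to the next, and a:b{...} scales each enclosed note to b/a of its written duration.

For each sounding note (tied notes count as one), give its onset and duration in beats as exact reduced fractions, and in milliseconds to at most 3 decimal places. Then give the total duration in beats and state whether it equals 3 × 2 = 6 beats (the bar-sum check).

1) 0.0ms=0b +1384.615ms=3/2b
2) 1384.615ms=3/2b +461.538ms=1/2b
3) 1846.154ms=2b +461.538ms=1/2b
4) 2307.692ms=5/2b +461.538ms=1/2b
5) 2769.231ms=3b +923.077ms=1b
6) 3692.308ms=4b +263.736ms=2/7b
7) 3956.044ms=30/7b +263.736ms=2/7b
8) 4219.78ms=32/7b +263.736ms=2/7b
9) 4483.516ms=34/7b +263.736ms=2/7b
10) 4747.253ms=36/7b +527.473ms=4/7b
11) 5274.725ms=40/7b +263.736ms=2/7b
Σ=6b of 6 (65bpm 2/4) — PASS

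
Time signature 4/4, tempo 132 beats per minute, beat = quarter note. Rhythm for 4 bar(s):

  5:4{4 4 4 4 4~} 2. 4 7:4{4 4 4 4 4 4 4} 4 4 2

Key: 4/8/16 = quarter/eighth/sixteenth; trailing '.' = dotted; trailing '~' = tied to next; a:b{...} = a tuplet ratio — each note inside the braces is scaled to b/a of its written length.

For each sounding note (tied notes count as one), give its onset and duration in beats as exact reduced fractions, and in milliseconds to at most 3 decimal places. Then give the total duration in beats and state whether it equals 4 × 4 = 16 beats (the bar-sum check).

1) 0.0ms=0b +363.636ms=4/5b
2) 363.636ms=4/5b +363.636ms=4/5b
3) 727.273ms=8/5b +363.636ms=4/5b
4) 1090.909ms=12/5b +363.636ms=4/5b
5) 1454.545ms=16/5b +1727.273ms=19/5b
6) 3181.818ms=7b +454.545ms=1b
7) 3636.364ms=8b +259.74ms=4/7b
8) 3896.104ms=60/7b +259.74ms=4/7b
9) 4155.844ms=64/7b +259.74ms=4/7b
10) 4415.584ms=68/7b +259.74ms=4/7b
11) 4675.325ms=72/7b +259.74ms=4/7b
12) 4935.065ms=76/7b +259.74ms=4/7b
13) 5194.805ms=80/7b +259.74ms=4/7b
14) 5454.545ms=12b +454.545ms=1b
15) 5909.091ms=13b +454.545ms=1b
16) 6363.636ms=14b +909.091ms=2b
Σ=16b of 16 (132bpm 4/4) — PASS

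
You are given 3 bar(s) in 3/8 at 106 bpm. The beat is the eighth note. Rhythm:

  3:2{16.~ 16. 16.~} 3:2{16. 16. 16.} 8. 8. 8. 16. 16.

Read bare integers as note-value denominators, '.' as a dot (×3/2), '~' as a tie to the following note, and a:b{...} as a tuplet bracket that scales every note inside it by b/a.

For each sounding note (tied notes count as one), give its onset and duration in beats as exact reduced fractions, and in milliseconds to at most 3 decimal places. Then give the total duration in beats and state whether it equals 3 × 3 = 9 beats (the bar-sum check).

1) 0.0ms=0b +566.038ms=1b
2) 566.038ms=1b +566.038ms=1b
3) 1132.075ms=2b +283.019ms=1/2b
4) 1415.094ms=5/2b +283.019ms=1/2b
5) 1698.113ms=3b +849.057ms=3/2b
6) 2547.17ms=9/2b +849.057ms=3/2b
7) 3396.226ms=6b +849.057ms=3/2b
8) 4245.283ms=15/2b +424.528ms=3/4b
9) 4669.811ms=33/4b +424.528ms=3/4b
Σ=9b of 9 (106bpm 3/8) — PASS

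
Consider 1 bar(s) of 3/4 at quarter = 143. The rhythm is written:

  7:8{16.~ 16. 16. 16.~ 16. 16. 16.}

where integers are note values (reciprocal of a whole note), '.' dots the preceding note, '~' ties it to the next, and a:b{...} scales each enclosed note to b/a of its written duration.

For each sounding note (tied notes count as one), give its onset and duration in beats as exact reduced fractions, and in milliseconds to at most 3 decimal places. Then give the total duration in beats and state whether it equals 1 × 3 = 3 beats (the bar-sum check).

1) 0.0ms=0b +359.64ms=6/7b
2) 359.64ms=6/7b +179.82ms=3/7b
3) 539.461ms=9/7b +359.64ms=6/7b
4) 899.101ms=15/7b +179.82ms=3/7b
5) 1078.921ms=18/7b +179.82ms=3/7b
Σ=3b of 3 (143bpm 3/4) — PASS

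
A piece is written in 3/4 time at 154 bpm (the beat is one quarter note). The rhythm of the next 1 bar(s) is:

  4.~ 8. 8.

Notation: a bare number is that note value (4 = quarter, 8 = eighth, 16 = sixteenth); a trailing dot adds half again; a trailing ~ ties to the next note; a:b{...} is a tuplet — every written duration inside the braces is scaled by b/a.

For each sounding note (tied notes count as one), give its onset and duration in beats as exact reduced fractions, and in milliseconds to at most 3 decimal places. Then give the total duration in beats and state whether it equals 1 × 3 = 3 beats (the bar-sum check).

1) 0.0ms=0b +876.623ms=9/4b
2) 876.623ms=9/4b +292.208ms=3/4b
Σ=3b of 3 (154bpm 3/4) — PASS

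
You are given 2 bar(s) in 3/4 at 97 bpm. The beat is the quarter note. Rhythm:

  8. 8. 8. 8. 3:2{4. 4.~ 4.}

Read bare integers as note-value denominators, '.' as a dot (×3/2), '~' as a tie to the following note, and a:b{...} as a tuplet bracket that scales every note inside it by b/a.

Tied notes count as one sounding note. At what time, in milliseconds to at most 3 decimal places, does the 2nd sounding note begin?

1. 0.0ms @ 0 + 463.918ms (3/4)
2. 463.918ms @ 3/4 + 463.918ms (3/4)
3. 927.835ms @ 3/2 + 463.918ms (3/4)
4. 1391.753ms @ 9/4 + 463.918ms (3/4)
5. 1855.67ms @ 3 + 618.557ms (1)
6. 2474.227ms @ 4 + 1237.113ms (2)

note 2 onset = 3/4b = 463.918ms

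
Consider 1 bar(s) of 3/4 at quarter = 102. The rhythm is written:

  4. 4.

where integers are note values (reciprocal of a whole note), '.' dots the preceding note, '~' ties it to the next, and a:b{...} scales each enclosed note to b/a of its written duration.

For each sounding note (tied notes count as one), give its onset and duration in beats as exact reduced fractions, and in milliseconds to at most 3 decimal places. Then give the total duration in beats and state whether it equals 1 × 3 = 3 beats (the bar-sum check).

1) 0.0ms=0b +882.353ms=3/2b
2) 882.353ms=3/2b +882.353ms=3/2b
Σ=3b of 3 (102bpm 3/4) — PASS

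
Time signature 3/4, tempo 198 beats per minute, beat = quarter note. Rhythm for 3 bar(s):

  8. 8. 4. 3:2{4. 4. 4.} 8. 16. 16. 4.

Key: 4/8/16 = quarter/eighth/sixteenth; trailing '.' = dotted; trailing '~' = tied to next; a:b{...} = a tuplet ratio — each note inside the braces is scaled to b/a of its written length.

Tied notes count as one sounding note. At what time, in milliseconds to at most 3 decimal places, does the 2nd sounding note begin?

note 2 onset = 3/4b = 227.273ms

1. 0.0ms @ 0 + 227.273ms (3/4)
2. 227.273ms @ 3/4 + 227.273ms (3/4)
3. 454.545ms @ 3/2 + 454.545ms (3/2)
4. 909.091ms @ 3 + 303.03ms (1)
5. 1212.121ms @ 4 + 303.03ms (1)
6. 1515.152ms @ 5 + 303.03ms (1)
7. 1818.182ms @ 6 + 227.273ms (3/4)
8. 2045.455ms @ 27/4 + 113.636ms (3/8)
9. 2159.091ms @ 57/8 + 113.636ms (3/8)
10. 2272.727ms @ 15/2 + 454.545ms (3/2)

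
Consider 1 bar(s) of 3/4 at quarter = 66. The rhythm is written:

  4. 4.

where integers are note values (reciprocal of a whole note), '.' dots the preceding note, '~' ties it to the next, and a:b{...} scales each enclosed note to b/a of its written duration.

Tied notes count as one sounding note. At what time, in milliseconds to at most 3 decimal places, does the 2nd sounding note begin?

note 2 onset = 3/2b = 1363.636ms

1. 0.0ms @ 0 + 1363.636ms (3/2)
2. 1363.636ms @ 3/2 + 1363.636ms (3/2)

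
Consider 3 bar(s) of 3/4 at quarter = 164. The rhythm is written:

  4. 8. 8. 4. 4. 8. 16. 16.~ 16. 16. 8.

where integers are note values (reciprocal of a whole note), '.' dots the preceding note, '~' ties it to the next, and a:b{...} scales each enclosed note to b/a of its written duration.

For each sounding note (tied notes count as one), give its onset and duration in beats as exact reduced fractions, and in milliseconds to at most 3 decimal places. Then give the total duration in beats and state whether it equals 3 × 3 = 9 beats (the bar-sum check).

1) 0.0ms=0b +548.78ms=3/2b
2) 548.78ms=3/2b +274.39ms=3/4b
3) 823.171ms=9/4b +274.39ms=3/4b
4) 1097.561ms=3b +548.78ms=3/2b
5) 1646.341ms=9/2b +548.78ms=3/2b
6) 2195.122ms=6b +274.39ms=3/4b
7) 2469.512ms=27/4b +137.195ms=3/8b
8) 2606.707ms=57/8b +274.39ms=3/4b
9) 2881.098ms=63/8b +137.195ms=3/8b
10) 3018.293ms=33/4b +274.39ms=3/4b
Σ=9b of 9 (164bpm 3/4) — PASS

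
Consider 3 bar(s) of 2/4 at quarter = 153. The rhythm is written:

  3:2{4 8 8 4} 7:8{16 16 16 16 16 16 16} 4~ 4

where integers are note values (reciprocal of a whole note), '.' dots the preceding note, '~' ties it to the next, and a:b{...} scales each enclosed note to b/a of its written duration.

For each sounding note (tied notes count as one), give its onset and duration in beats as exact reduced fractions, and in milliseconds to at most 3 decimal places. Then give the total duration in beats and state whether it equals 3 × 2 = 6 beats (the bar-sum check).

1) 0.0ms=0b +261.438ms=2/3b
2) 261.438ms=2/3b +130.719ms=1/3b
3) 392.157ms=1b +130.719ms=1/3b
4) 522.876ms=4/3b +261.438ms=2/3b
5) 784.314ms=2b +112.045ms=2/7b
6) 896.359ms=16/7b +112.045ms=2/7b
7) 1008.403ms=18/7b +112.045ms=2/7b
8) 1120.448ms=20/7b +112.045ms=2/7b
9) 1232.493ms=22/7b +112.045ms=2/7b
10) 1344.538ms=24/7b +112.045ms=2/7b
11) 1456.583ms=26/7b +112.045ms=2/7b
12) 1568.627ms=4b +784.314ms=2b
Σ=6b of 6 (153bpm 2/4) — PASS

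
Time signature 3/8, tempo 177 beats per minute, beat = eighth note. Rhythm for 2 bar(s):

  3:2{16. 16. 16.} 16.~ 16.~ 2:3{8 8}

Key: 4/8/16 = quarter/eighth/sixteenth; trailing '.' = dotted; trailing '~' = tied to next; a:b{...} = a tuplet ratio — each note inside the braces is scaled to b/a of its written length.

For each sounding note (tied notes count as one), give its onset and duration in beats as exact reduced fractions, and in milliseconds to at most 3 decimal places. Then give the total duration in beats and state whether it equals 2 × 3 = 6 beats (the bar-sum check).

1) 0.0ms=0b +169.492ms=1/2b
2) 169.492ms=1/2b +169.492ms=1/2b
3) 338.983ms=1b +169.492ms=1/2b
4) 508.475ms=3/2b +1016.949ms=3b
5) 1525.424ms=9/2b +508.475ms=3/2b
Σ=6b of 6 (177bpm 3/8) — PASS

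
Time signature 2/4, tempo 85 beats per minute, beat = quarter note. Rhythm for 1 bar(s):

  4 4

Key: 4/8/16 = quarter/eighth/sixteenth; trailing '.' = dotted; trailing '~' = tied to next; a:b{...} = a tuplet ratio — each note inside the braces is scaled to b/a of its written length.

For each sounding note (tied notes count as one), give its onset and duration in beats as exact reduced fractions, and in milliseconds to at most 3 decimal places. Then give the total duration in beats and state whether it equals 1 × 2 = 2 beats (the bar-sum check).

1) 0.0ms=0b +705.882ms=1b
2) 705.882ms=1b +705.882ms=1b
Σ=2b of 2 (85bpm 2/4) — PASS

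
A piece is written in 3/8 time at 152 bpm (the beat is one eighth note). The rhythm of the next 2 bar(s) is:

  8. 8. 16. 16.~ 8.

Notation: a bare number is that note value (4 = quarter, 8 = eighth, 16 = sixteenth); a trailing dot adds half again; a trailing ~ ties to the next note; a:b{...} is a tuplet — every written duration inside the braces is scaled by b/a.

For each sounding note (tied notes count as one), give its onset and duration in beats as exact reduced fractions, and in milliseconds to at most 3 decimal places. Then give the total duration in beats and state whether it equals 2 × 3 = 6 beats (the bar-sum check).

1) 0.0ms=0b +592.105ms=3/2b
2) 592.105ms=3/2b +592.105ms=3/2b
3) 1184.211ms=3b +296.053ms=3/4b
4) 1480.263ms=15/4b +888.158ms=9/4b
Σ=6b of 6 (152bpm 3/8) — PASS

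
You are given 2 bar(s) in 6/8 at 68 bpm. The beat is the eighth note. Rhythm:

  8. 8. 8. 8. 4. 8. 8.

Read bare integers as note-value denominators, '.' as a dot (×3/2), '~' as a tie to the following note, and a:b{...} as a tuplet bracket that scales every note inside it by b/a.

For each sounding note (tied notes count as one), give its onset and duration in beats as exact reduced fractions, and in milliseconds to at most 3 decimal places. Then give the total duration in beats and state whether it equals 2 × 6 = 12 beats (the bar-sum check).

1) 0.0ms=0b +1323.529ms=3/2b
2) 1323.529ms=3/2b +1323.529ms=3/2b
3) 2647.059ms=3b +1323.529ms=3/2b
4) 3970.588ms=9/2b +1323.529ms=3/2b
5) 5294.118ms=6b +2647.059ms=3b
6) 7941.176ms=9b +1323.529ms=3/2b
7) 9264.706ms=21/2b +1323.529ms=3/2b
Σ=12b of 12 (68bpm 6/8) — PASS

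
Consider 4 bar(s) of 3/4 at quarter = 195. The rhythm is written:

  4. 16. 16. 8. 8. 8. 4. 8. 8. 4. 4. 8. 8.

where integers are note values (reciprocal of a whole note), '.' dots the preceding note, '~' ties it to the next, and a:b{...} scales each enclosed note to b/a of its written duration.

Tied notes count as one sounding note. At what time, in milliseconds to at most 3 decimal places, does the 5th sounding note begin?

1. 0.0ms @ 0 + 461.538ms (3/2)
2. 461.538ms @ 3/2 + 115.385ms (3/8)
3. 576.923ms @ 15/8 + 115.385ms (3/8)
4. 692.308ms @ 9/4 + 230.769ms (3/4)
5. 923.077ms @ 3 + 230.769ms (3/4)
6. 1153.846ms @ 15/4 + 230.769ms (3/4)
7. 1384.615ms @ 9/2 + 461.538ms (3/2)
8. 1846.154ms @ 6 + 230.769ms (3/4)
9. 2076.923ms @ 27/4 + 230.769ms (3/4)
10. 2307.692ms @ 15/2 + 461.538ms (3/2)
11. 2769.231ms @ 9 + 461.538ms (3/2)
12. 3230.769ms @ 21/2 + 230.769ms (3/4)
13. 3461.538ms @ 45/4 + 230.769ms (3/4)

note 5 onset = 3b = 923.077ms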